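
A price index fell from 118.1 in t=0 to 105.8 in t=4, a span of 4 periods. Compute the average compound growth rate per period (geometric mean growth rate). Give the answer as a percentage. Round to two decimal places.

Growth factor = (105.8/118.1)^(1/4) = (0.895851)^(1/4) = 0.972879
Growth rate = 0.972879 − 1 = -0.027121 = -2.7121%

-2.71%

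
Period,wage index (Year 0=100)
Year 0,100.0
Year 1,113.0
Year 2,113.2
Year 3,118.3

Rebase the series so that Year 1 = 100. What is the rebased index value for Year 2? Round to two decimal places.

Rebased(Year 2) = 113.2 / 113.0 × 100 = 100.1770

100.18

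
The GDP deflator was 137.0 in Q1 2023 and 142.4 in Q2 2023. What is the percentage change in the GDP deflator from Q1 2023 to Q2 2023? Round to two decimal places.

3.94%

Change = (142.4 − 137.0) / 137.0 × 100
       = 5.4 / 137.0 × 100 = 3.9416%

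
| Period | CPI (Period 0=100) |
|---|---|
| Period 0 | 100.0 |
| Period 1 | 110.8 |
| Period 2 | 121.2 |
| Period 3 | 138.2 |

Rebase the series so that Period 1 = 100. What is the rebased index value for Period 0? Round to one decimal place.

90.3

Rebased(Period 0) = 100.0 / 110.8 × 100 = 90.2527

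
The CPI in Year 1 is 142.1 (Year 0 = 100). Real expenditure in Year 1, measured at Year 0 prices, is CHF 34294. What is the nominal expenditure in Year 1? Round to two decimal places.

48731.77

Nominal = Real × (Index/100) = 34294 × (142.1/100)
        = 34294 × 1.421 = 48731.7740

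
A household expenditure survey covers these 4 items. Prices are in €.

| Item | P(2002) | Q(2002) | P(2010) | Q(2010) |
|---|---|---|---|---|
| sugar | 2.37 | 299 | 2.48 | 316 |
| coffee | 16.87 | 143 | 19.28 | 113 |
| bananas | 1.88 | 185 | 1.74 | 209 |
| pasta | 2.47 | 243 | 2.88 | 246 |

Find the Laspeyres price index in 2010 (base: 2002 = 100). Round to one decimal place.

111.1

Laspeyres price index uses base-period quantities as weights.
ΣP(2010)·Q(2002) = 2.48×299 + 19.28×143 + 1.74×185 + 2.88×243 = 741.52 + 2757.04 + 321.9 + 699.84 = 4520.3
ΣP(2002)·Q(2002) = 2.37×299 + 16.87×143 + 1.88×185 + 2.47×243 = 708.63 + 2412.41 + 347.8 + 600.21 = 4069.05
Index = 4520.3 / 4069.05 × 100 = 111.0898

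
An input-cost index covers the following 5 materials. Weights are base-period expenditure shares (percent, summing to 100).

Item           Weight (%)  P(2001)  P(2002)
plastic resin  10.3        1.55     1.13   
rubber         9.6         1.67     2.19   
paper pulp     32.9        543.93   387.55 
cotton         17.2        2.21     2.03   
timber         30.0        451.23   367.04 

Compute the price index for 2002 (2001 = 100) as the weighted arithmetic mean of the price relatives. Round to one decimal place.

plastic resin: 10.3 × (1.13/1.55) = 10.3 × 0.729032 = 7.5090
rubber: 9.6 × (2.19/1.67) = 9.6 × 1.311377 = 12.5892
paper pulp: 32.9 × (387.55/543.93) = 32.9 × 0.712500 = 23.4412
cotton: 17.2 × (2.03/2.21) = 17.2 × 0.918552 = 15.7991
timber: 30.0 × (367.04/451.23) = 30.0 × 0.813421 = 24.4026
Index = Σ wᵢ·(p₁ᵢ/p₀ᵢ) = 7.5090 + 12.5892 + 23.4412 + 15.7991 + 24.4026 = 83.7412

83.7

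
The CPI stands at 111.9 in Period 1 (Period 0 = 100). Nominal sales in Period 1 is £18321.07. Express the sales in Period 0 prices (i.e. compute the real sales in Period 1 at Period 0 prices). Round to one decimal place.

16372.7

Real = Nominal ÷ (Index/100) = 18321.07 ÷ (111.9/100)
     = 18321.07 ÷ 1.119 = 16372.7167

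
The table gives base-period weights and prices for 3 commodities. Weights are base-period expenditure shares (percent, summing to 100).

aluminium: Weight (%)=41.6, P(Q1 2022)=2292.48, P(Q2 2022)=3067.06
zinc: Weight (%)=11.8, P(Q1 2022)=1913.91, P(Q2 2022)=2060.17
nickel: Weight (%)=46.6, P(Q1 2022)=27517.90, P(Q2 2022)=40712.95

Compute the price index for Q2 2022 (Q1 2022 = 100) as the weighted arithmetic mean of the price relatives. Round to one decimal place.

aluminium: 41.6 × (3067.06/2292.48) = 41.6 × 1.337879 = 55.6558
zinc: 11.8 × (2060.17/1913.91) = 11.8 × 1.076419 = 12.7017
nickel: 46.6 × (40712.95/27517.90) = 46.6 × 1.479508 = 68.9451
Index = Σ wᵢ·(p₁ᵢ/p₀ᵢ) = 55.6558 + 12.7017 + 68.9451 = 137.3026

137.3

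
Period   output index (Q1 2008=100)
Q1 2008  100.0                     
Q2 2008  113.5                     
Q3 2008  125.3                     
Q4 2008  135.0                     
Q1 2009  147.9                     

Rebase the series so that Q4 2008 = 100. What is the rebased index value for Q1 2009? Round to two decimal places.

Rebased(Q1 2009) = 147.9 / 135.0 × 100 = 109.5556

109.56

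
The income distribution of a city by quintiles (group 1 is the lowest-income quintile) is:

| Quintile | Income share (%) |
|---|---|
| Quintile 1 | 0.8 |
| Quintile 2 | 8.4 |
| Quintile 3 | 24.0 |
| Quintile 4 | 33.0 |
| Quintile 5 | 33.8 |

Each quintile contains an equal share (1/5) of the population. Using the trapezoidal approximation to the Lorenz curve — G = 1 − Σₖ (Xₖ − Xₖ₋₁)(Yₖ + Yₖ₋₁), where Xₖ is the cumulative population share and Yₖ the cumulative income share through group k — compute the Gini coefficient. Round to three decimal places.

0.362

Cumulative income shares Yₖ: 0.0080, 0.0920, 0.3320, 0.6620, 1.0000
Σ (Xₖ−Xₖ₋₁)(Yₖ+Yₖ₋₁) = (1/5)(0.0080+0.0000) + (1/5)(0.0920+0.0080) + (1/5)(0.3320+0.0920) + (1/5)(0.6620+0.3320) + (1/5)(1.0000+0.6620)
  = 0.0016 + 0.0200 + 0.0848 + 0.1988 + 0.3324 = 0.6376
G = 1 − 0.6376 = 0.3624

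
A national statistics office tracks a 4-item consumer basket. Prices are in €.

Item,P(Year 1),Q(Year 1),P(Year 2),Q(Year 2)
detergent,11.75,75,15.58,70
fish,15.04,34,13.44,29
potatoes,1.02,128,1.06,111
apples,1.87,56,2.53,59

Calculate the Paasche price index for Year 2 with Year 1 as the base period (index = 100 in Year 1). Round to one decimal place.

Paasche price index uses current-period quantities as weights.
ΣP(Year 2)·Q(Year 2) = 15.58×70 + 13.44×29 + 1.06×111 + 2.53×59 = 1090.6 + 389.76 + 117.66 + 149.27 = 1747.29
ΣP(Year 1)·Q(Year 2) = 11.75×70 + 15.04×29 + 1.02×111 + 1.87×59 = 822.5 + 436.16 + 113.22 + 110.33 = 1482.21
Index = 1747.29 / 1482.21 × 100 = 117.8841

117.9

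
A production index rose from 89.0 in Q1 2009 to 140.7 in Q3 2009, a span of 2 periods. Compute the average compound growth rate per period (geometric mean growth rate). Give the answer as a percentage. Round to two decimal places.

Growth factor = (140.7/89.0)^(1/2) = (1.580899)^(1/2) = 1.257338
Growth rate = 1.257338 − 1 = 0.257338 = 25.7338%

25.73%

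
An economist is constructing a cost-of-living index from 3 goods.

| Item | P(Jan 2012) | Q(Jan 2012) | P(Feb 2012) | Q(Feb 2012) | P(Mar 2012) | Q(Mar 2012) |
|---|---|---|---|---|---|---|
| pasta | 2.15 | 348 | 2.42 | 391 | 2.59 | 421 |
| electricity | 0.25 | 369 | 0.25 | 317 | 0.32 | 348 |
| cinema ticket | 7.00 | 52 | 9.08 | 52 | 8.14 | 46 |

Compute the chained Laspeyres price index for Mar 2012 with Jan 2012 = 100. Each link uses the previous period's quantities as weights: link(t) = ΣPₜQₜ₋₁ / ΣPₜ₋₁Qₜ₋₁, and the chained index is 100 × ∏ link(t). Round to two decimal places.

119.88

Link Jan 2012→Feb 2012:
ΣP(Feb 2012)Q(Jan 2012) = 2.42×348 + 0.25×369 + 9.08×52 = 842.16 + 92.25 + 472.16 = 1406.57
ΣP(Jan 2012)Q(Jan 2012) = 2.15×348 + 0.25×369 + 7.00×52 = 748.2 + 92.25 + 364 = 1204.45
link = 1406.57/1204.45 = 1.167811
Link Feb 2012→Mar 2012:
ΣP(Mar 2012)Q(Feb 2012) = 2.59×391 + 0.32×317 + 8.14×52 = 1012.69 + 101.44 + 423.28 = 1537.41
ΣP(Feb 2012)Q(Feb 2012) = 2.42×391 + 0.25×317 + 9.08×52 = 946.22 + 79.25 + 472.16 = 1497.63
link = 1537.41/1497.63 = 1.026562
Chained index = 100 × 1.167811 × 1.026562 = 119.8830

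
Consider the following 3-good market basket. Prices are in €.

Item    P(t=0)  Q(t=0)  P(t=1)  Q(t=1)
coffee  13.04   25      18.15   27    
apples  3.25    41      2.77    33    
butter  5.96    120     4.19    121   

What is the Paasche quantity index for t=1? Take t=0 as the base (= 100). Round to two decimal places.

Paasche quantity index uses current-period prices as weights.
ΣP(t=1)·Q(t=1) = 18.15×27 + 2.77×33 + 4.19×121 = 490.05 + 91.41 + 506.99 = 1088.45
ΣP(t=1)·Q(t=0) = 18.15×25 + 2.77×41 + 4.19×120 = 453.75 + 113.57 + 502.8 = 1070.12
Index = 1088.45 / 1070.12 × 100 = 101.7129

101.71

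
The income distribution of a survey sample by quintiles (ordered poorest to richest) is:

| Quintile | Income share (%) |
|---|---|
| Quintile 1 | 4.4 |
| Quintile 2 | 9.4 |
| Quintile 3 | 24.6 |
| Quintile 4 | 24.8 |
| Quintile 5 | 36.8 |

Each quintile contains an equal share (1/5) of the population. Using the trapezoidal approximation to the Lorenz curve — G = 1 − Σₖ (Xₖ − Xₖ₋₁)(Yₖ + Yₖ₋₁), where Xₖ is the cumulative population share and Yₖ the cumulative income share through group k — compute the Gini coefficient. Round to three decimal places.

0.321

Cumulative income shares Yₖ: 0.0440, 0.1380, 0.3840, 0.6320, 1.0000
Σ (Xₖ−Xₖ₋₁)(Yₖ+Yₖ₋₁) = (1/5)(0.0440+0.0000) + (1/5)(0.1380+0.0440) + (1/5)(0.3840+0.1380) + (1/5)(0.6320+0.3840) + (1/5)(1.0000+0.6320)
  = 0.0088 + 0.0364 + 0.1044 + 0.2032 + 0.3264 = 0.6792
G = 1 − 0.6792 = 0.3208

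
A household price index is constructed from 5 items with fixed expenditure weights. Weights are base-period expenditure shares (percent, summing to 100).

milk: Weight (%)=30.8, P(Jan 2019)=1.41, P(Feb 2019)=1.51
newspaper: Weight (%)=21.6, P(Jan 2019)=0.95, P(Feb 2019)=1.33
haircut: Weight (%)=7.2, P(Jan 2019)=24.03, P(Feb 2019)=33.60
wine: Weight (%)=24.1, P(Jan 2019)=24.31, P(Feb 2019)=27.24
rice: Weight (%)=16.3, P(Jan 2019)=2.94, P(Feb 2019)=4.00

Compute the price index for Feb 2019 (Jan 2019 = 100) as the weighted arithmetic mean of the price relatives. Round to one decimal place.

122.5

milk: 30.8 × (1.51/1.41) = 30.8 × 1.070922 = 32.9844
newspaper: 21.6 × (1.33/0.95) = 21.6 × 1.400000 = 30.2400
haircut: 7.2 × (33.60/24.03) = 7.2 × 1.398252 = 10.0674
wine: 24.1 × (27.24/24.31) = 24.1 × 1.120527 = 27.0047
rice: 16.3 × (4.00/2.94) = 16.3 × 1.360544 = 22.1769
Index = Σ wᵢ·(p₁ᵢ/p₀ᵢ) = 32.9844 + 30.2400 + 10.0674 + 27.0047 + 22.1769 = 122.4734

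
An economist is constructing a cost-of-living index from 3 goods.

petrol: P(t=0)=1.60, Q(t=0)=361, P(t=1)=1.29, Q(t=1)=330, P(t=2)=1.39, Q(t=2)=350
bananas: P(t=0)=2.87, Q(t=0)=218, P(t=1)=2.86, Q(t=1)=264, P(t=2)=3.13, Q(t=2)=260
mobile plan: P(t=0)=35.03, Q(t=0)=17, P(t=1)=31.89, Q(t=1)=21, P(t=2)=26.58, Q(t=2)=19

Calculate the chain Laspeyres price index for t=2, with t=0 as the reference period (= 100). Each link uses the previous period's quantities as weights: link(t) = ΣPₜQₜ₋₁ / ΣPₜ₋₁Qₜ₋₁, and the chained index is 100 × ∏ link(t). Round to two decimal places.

90.34

Link t=0→t=1:
ΣP(t=1)Q(t=0) = 1.29×361 + 2.86×218 + 31.89×17 = 465.69 + 623.48 + 542.13 = 1631.3
ΣP(t=0)Q(t=0) = 1.60×361 + 2.87×218 + 35.03×17 = 577.6 + 625.66 + 595.51 = 1798.77
link = 1631.3/1798.77 = 0.906897
Link t=1→t=2:
ΣP(t=2)Q(t=1) = 1.39×330 + 3.13×264 + 26.58×21 = 458.7 + 826.32 + 558.18 = 1843.2
ΣP(t=1)Q(t=1) = 1.29×330 + 2.86×264 + 31.89×21 = 425.7 + 755.04 + 669.69 = 1850.43
link = 1843.2/1850.43 = 0.996093
Chained index = 100 × 0.906897 × 0.996093 = 90.3354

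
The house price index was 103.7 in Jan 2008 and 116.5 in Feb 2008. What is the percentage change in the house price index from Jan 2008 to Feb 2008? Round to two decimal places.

Change = (116.5 − 103.7) / 103.7 × 100
       = 12.8 / 103.7 × 100 = 12.3433%

12.34%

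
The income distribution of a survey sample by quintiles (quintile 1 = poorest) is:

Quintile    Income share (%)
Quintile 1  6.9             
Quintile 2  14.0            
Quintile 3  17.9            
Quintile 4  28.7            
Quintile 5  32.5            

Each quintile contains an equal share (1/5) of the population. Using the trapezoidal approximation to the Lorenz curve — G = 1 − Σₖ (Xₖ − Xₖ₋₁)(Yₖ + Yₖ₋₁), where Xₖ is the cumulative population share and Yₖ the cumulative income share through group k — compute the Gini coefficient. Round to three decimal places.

Cumulative income shares Yₖ: 0.0690, 0.2090, 0.3880, 0.6750, 1.0000
Σ (Xₖ−Xₖ₋₁)(Yₖ+Yₖ₋₁) = (1/5)(0.0690+0.0000) + (1/5)(0.2090+0.0690) + (1/5)(0.3880+0.2090) + (1/5)(0.6750+0.3880) + (1/5)(1.0000+0.6750)
  = 0.0138 + 0.0556 + 0.1194 + 0.2126 + 0.3350 = 0.7364
G = 1 − 0.7364 = 0.2636

0.264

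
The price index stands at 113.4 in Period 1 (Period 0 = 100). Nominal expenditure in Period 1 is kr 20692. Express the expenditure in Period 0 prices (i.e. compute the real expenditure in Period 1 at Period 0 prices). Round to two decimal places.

18246.91

Real = Nominal ÷ (Index/100) = 20692 ÷ (113.4/100)
     = 20692 ÷ 1.134 = 18246.9136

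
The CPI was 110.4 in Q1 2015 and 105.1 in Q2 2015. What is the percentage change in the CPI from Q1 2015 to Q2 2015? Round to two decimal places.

-4.80%

Change = (105.1 − 110.4) / 110.4 × 100
       = -5.3 / 110.4 × 100 = -4.8007%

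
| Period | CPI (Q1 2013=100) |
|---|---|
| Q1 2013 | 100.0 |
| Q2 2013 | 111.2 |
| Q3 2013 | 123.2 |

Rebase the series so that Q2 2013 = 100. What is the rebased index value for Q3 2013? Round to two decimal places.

Rebased(Q3 2013) = 123.2 / 111.2 × 100 = 110.7914

110.79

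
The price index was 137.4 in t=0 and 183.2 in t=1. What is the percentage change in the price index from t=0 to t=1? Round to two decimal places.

33.33%

Change = (183.2 − 137.4) / 137.4 × 100
       = 45.8 / 137.4 × 100 = 33.3333%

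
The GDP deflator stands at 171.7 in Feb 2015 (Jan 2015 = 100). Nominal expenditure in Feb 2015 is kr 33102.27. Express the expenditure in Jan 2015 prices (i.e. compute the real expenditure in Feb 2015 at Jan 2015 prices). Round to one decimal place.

Real = Nominal ÷ (Index/100) = 33102.27 ÷ (171.7/100)
     = 33102.27 ÷ 1.717 = 19279.1322

19279.1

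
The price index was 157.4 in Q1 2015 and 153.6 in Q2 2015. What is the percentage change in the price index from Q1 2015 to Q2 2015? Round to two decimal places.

-2.41%

Change = (153.6 − 157.4) / 157.4 × 100
       = -3.8 / 157.4 × 100 = -2.4142%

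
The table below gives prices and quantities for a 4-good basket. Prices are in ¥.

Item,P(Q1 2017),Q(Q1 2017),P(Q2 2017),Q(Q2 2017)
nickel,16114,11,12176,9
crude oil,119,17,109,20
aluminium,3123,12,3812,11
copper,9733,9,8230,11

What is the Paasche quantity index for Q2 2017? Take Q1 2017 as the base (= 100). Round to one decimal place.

Paasche quantity index uses current-period prices as weights.
ΣP(Q2 2017)·Q(Q2 2017) = 12176×9 + 109×20 + 3812×11 + 8230×11 = 109584 + 2180 + 41932 + 90530 = 244226
ΣP(Q2 2017)·Q(Q1 2017) = 12176×11 + 109×17 + 3812×12 + 8230×9 = 133936 + 1853 + 45744 + 74070 = 255603
Index = 244226 / 255603 × 100 = 95.5490

95.5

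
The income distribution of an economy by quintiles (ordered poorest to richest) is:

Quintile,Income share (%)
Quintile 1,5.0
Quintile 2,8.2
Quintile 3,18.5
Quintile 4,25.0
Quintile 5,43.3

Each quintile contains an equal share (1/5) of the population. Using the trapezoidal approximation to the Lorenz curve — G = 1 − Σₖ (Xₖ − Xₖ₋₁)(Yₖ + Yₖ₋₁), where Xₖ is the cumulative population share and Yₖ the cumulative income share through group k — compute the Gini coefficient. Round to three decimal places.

0.374

Cumulative income shares Yₖ: 0.0500, 0.1320, 0.3170, 0.5670, 1.0000
Σ (Xₖ−Xₖ₋₁)(Yₖ+Yₖ₋₁) = (1/5)(0.0500+0.0000) + (1/5)(0.1320+0.0500) + (1/5)(0.3170+0.1320) + (1/5)(0.5670+0.3170) + (1/5)(1.0000+0.5670)
  = 0.0100 + 0.0364 + 0.0898 + 0.1768 + 0.3134 = 0.6264
G = 1 − 0.6264 = 0.3736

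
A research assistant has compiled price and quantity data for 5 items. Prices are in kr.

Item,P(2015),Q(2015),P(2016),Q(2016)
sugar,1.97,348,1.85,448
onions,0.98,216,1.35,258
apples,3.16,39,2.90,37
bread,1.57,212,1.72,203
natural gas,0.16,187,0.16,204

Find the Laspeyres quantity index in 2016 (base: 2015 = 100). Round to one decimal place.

115.9

Laspeyres quantity index uses base-period prices as weights.
ΣP(2015)·Q(2016) = 1.97×448 + 0.98×258 + 3.16×37 + 1.57×203 + 0.16×204 = 882.56 + 252.84 + 116.92 + 318.71 + 32.64 = 1603.67
ΣP(2015)·Q(2015) = 1.97×348 + 0.98×216 + 3.16×39 + 1.57×212 + 0.16×187 = 685.56 + 211.68 + 123.24 + 332.84 + 29.92 = 1383.24
Index = 1603.67 / 1383.24 × 100 = 115.9358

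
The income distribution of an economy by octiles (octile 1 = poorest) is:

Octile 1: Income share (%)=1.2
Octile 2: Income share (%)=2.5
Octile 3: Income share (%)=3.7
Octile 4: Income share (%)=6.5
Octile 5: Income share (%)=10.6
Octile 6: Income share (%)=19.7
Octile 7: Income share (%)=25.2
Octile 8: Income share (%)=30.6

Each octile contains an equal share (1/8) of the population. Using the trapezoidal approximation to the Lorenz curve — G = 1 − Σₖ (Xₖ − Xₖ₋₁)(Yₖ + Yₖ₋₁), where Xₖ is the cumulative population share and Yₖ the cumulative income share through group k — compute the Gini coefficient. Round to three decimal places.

0.464

Cumulative income shares Yₖ: 0.0120, 0.0370, 0.0740, 0.1390, 0.2450, 0.4420, 0.6940, 1.0000
Σ (Xₖ−Xₖ₋₁)(Yₖ+Yₖ₋₁) = (1/8)(0.0120+0.0000) + (1/8)(0.0370+0.0120) + (1/8)(0.0740+0.0370) + (1/8)(0.1390+0.0740) + (1/8)(0.2450+0.1390) + (1/8)(0.4420+0.2450) + (1/8)(0.6940+0.4420) + (1/8)(1.0000+0.6940)
  = 0.0015 + 0.0061 + 0.0139 + 0.0266 + 0.0480 + 0.0859 + 0.1420 + 0.2117 = 0.5357
G = 1 − 0.5357 = 0.4643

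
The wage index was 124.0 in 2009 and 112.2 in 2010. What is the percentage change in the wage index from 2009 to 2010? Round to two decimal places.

Change = (112.2 − 124.0) / 124.0 × 100
       = -11.8 / 124.0 × 100 = -9.5161%

-9.52%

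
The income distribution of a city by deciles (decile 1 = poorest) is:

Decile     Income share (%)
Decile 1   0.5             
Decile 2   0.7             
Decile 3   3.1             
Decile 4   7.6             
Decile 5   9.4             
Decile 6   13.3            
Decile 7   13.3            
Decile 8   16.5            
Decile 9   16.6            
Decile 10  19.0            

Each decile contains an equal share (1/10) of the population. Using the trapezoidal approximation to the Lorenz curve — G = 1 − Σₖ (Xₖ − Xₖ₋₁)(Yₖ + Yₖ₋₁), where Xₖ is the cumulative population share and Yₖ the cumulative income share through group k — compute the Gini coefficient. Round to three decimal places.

Cumulative income shares Yₖ: 0.0050, 0.0120, 0.0430, 0.1190, 0.2130, 0.3460, 0.4790, 0.6440, 0.8100, 1.0000
Σ (Xₖ−Xₖ₋₁)(Yₖ+Yₖ₋₁) = (1/10)(0.0050+0.0000) + (1/10)(0.0120+0.0050) + (1/10)(0.0430+0.0120) + (1/10)(0.1190+0.0430) + (1/10)(0.2130+0.1190) + (1/10)(0.3460+0.2130) + (1/10)(0.4790+0.3460) + (1/10)(0.6440+0.4790) + (1/10)(0.8100+0.6440) + (1/10)(1.0000+0.8100)
  = 0.0005 + 0.0017 + 0.0055 + 0.0162 + 0.0332 + 0.0559 + 0.0825 + 0.1123 + 0.1454 + 0.1810 = 0.6342
G = 1 − 0.6342 = 0.3658

0.366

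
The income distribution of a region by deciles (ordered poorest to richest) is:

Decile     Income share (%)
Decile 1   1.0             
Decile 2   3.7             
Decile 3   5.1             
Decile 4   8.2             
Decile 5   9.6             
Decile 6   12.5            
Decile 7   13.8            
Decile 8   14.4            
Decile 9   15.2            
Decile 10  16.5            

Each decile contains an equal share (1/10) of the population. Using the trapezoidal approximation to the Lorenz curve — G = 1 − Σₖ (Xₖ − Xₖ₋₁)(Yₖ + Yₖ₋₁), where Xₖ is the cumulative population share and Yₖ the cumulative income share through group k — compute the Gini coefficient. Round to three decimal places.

0.286

Cumulative income shares Yₖ: 0.0100, 0.0470, 0.0980, 0.1800, 0.2760, 0.4010, 0.5390, 0.6830, 0.8350, 1.0000
Σ (Xₖ−Xₖ₋₁)(Yₖ+Yₖ₋₁) = (1/10)(0.0100+0.0000) + (1/10)(0.0470+0.0100) + (1/10)(0.0980+0.0470) + (1/10)(0.1800+0.0980) + (1/10)(0.2760+0.1800) + (1/10)(0.4010+0.2760) + (1/10)(0.5390+0.4010) + (1/10)(0.6830+0.5390) + (1/10)(0.8350+0.6830) + (1/10)(1.0000+0.8350)
  = 0.0010 + 0.0057 + 0.0145 + 0.0278 + 0.0456 + 0.0677 + 0.0940 + 0.1222 + 0.1518 + 0.1835 = 0.7138
G = 1 − 0.7138 = 0.2862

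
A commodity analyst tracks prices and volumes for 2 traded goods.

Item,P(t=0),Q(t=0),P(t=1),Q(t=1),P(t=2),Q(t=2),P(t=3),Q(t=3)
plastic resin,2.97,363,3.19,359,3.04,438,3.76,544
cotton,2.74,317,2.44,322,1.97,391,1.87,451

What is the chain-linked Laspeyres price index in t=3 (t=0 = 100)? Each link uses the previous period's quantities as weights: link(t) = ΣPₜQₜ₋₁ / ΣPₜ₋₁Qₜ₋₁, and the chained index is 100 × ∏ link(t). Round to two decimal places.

Link t=0→t=1:
ΣP(t=1)Q(t=0) = 3.19×363 + 2.44×317 = 1157.97 + 773.48 = 1931.45
ΣP(t=0)Q(t=0) = 2.97×363 + 2.74×317 = 1078.11 + 868.58 = 1946.69
link = 1931.45/1946.69 = 0.992171
Link t=1→t=2:
ΣP(t=2)Q(t=1) = 3.04×359 + 1.97×322 = 1091.36 + 634.34 = 1725.7
ΣP(t=1)Q(t=1) = 3.19×359 + 2.44×322 = 1145.21 + 785.68 = 1930.89
link = 1725.7/1930.89 = 0.893733
Link t=2→t=3:
ΣP(t=3)Q(t=2) = 3.76×438 + 1.87×391 = 1646.88 + 731.17 = 2378.05
ΣP(t=2)Q(t=2) = 3.04×438 + 1.97×391 = 1331.52 + 770.27 = 2101.79
link = 2378.05/2101.79 = 1.131440
Chained index = 100 × 0.992171 × 0.893733 × 1.131440 = 100.3289

100.33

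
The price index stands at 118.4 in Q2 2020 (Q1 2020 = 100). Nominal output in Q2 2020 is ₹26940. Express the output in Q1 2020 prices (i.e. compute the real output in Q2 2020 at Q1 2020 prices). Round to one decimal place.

Real = Nominal ÷ (Index/100) = 26940 ÷ (118.4/100)
     = 26940 ÷ 1.184 = 22753.3784

22753.4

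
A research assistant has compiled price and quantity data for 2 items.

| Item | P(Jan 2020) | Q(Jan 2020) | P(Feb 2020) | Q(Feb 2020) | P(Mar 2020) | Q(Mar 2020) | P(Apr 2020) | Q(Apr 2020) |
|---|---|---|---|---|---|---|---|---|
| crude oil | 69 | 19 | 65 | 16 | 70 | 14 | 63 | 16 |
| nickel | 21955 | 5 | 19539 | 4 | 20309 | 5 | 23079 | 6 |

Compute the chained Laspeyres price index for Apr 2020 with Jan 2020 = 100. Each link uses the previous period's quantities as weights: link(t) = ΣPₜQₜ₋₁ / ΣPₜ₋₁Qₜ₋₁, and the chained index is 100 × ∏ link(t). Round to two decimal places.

Link Jan 2020→Feb 2020:
ΣP(Feb 2020)Q(Jan 2020) = 65×19 + 19539×5 = 1235 + 97695 = 98930
ΣP(Jan 2020)Q(Jan 2020) = 69×19 + 21955×5 = 1311 + 109775 = 111086
link = 98930/111086 = 0.890571
Link Feb 2020→Mar 2020:
ΣP(Mar 2020)Q(Feb 2020) = 70×16 + 20309×4 = 1120 + 81236 = 82356
ΣP(Feb 2020)Q(Feb 2020) = 65×16 + 19539×4 = 1040 + 78156 = 79196
link = 82356/79196 = 1.039901
Link Mar 2020→Apr 2020:
ΣP(Apr 2020)Q(Mar 2020) = 63×14 + 23079×5 = 882 + 115395 = 116277
ΣP(Mar 2020)Q(Mar 2020) = 70×14 + 20309×5 = 980 + 101545 = 102525
link = 116277/102525 = 1.134133
Chained index = 100 × 0.890571 × 1.039901 × 1.134133 = 105.0327

105.03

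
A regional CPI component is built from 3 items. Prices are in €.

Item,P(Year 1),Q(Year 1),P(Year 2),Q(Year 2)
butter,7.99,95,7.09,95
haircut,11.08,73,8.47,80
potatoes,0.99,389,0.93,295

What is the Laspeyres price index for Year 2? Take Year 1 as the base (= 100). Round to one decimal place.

84.7

Laspeyres price index uses base-period quantities as weights.
ΣP(Year 2)·Q(Year 1) = 7.09×95 + 8.47×73 + 0.93×389 = 673.55 + 618.31 + 361.77 = 1653.63
ΣP(Year 1)·Q(Year 1) = 7.99×95 + 11.08×73 + 0.99×389 = 759.05 + 808.84 + 385.11 = 1953
Index = 1653.63 / 1953 × 100 = 84.6713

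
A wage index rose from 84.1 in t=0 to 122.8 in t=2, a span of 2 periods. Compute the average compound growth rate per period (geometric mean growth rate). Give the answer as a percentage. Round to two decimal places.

20.84%

Growth factor = (122.8/84.1)^(1/2) = (1.460166)^(1/2) = 1.208373
Growth rate = 1.208373 − 1 = 0.208373 = 20.8373%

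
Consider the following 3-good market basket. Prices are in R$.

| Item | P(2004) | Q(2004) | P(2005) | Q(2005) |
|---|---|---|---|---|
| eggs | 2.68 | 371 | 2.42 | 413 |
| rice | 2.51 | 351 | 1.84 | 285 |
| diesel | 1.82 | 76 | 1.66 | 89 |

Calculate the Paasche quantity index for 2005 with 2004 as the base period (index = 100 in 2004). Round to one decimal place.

100.1

Paasche quantity index uses current-period prices as weights.
ΣP(2005)·Q(2005) = 2.42×413 + 1.84×285 + 1.66×89 = 999.46 + 524.4 + 147.74 = 1671.6
ΣP(2005)·Q(2004) = 2.42×371 + 1.84×351 + 1.66×76 = 897.82 + 645.84 + 126.16 = 1669.82
Index = 1671.6 / 1669.82 × 100 = 100.1066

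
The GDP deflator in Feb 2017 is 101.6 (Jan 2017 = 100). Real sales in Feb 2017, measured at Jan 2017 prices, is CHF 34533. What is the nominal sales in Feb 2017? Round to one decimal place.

35085.5

Nominal = Real × (Index/100) = 34533 × (101.6/100)
        = 34533 × 1.016 = 35085.5280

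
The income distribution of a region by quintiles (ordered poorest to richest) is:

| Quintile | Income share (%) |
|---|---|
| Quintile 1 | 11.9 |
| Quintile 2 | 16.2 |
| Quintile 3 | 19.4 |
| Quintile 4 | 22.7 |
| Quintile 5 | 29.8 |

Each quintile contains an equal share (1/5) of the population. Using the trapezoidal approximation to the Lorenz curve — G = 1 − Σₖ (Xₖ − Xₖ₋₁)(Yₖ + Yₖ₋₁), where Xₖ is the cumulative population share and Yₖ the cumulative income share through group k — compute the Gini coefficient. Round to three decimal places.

Cumulative income shares Yₖ: 0.1190, 0.2810, 0.4750, 0.7020, 1.0000
Σ (Xₖ−Xₖ₋₁)(Yₖ+Yₖ₋₁) = (1/5)(0.1190+0.0000) + (1/5)(0.2810+0.1190) + (1/5)(0.4750+0.2810) + (1/5)(0.7020+0.4750) + (1/5)(1.0000+0.7020)
  = 0.0238 + 0.0800 + 0.1512 + 0.2354 + 0.3404 = 0.8308
G = 1 − 0.8308 = 0.1692

0.169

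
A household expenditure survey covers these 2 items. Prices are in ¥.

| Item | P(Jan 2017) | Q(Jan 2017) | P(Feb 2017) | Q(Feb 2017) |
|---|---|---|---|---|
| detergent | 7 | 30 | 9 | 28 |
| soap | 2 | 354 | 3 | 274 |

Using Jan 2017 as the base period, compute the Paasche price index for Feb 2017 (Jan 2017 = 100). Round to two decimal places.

144.35

Paasche price index uses current-period quantities as weights.
ΣP(Feb 2017)·Q(Feb 2017) = 9×28 + 3×274 = 252 + 822 = 1074
ΣP(Jan 2017)·Q(Feb 2017) = 7×28 + 2×274 = 196 + 548 = 744
Index = 1074 / 744 × 100 = 144.3548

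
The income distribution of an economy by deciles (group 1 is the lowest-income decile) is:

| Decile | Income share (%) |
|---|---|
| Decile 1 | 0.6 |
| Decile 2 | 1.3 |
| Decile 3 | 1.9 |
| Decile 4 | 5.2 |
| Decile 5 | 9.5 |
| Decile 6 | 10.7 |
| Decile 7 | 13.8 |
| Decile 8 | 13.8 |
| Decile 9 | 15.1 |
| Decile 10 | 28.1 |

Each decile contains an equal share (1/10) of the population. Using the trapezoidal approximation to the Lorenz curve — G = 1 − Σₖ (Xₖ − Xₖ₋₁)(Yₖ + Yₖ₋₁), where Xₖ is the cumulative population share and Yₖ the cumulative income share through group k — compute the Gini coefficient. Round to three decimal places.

0.431

Cumulative income shares Yₖ: 0.0060, 0.0190, 0.0380, 0.0900, 0.1850, 0.2920, 0.4300, 0.5680, 0.7190, 1.0000
Σ (Xₖ−Xₖ₋₁)(Yₖ+Yₖ₋₁) = (1/10)(0.0060+0.0000) + (1/10)(0.0190+0.0060) + (1/10)(0.0380+0.0190) + (1/10)(0.0900+0.0380) + (1/10)(0.1850+0.0900) + (1/10)(0.2920+0.1850) + (1/10)(0.4300+0.2920) + (1/10)(0.5680+0.4300) + (1/10)(0.7190+0.5680) + (1/10)(1.0000+0.7190)
  = 0.0006 + 0.0025 + 0.0057 + 0.0128 + 0.0275 + 0.0477 + 0.0722 + 0.0998 + 0.1287 + 0.1719 = 0.5694
G = 1 − 0.5694 = 0.4306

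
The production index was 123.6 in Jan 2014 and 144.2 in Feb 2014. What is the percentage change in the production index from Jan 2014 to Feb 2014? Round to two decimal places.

16.67%

Change = (144.2 − 123.6) / 123.6 × 100
       = 20.6 / 123.6 × 100 = 16.6667%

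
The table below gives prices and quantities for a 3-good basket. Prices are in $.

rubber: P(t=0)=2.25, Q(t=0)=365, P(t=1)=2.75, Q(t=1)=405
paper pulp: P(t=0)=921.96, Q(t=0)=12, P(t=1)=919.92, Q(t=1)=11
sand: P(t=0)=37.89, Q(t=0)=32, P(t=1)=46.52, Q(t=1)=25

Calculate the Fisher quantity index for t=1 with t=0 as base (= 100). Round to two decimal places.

Laspeyres component (base-period weights):
ΣP(t=0)Q(t=1) = 2.25×405 + 921.96×11 + 37.89×25 = 911.25 + 10141.56 + 947.25 = 12000.06
ΣP(t=0)Q(t=0) = 2.25×365 + 921.96×12 + 37.89×32 = 821.25 + 11063.52 + 1212.48 = 13097.25
L = 12000.06 / 13097.25 × 100 = 91.6227
Paasche component (current-period weights):
ΣP(t=1)Q(t=1) = 2.75×405 + 919.92×11 + 46.52×25 = 1113.75 + 10119.12 + 1163 = 12395.87
ΣP(t=1)Q(t=0) = 2.75×365 + 919.92×12 + 46.52×32 = 1003.75 + 11039.04 + 1488.64 = 13531.43
P = 12395.87 / 13531.43 × 100 = 91.6080
Fisher = √(L × P) = √(91.6227 × 91.6080) = 91.6154

91.62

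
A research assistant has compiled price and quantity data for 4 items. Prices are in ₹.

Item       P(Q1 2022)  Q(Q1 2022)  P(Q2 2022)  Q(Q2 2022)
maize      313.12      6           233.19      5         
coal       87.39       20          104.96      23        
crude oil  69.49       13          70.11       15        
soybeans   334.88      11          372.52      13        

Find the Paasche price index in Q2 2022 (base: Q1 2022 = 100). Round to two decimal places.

105.61

Paasche price index uses current-period quantities as weights.
ΣP(Q2 2022)·Q(Q2 2022) = 233.19×5 + 104.96×23 + 70.11×15 + 372.52×13 = 1165.95 + 2414.08 + 1051.65 + 4842.76 = 9474.44
ΣP(Q1 2022)·Q(Q2 2022) = 313.12×5 + 87.39×23 + 69.49×15 + 334.88×13 = 1565.6 + 2009.97 + 1042.35 + 4353.44 = 8971.36
Index = 9474.44 / 8971.36 × 100 = 105.6076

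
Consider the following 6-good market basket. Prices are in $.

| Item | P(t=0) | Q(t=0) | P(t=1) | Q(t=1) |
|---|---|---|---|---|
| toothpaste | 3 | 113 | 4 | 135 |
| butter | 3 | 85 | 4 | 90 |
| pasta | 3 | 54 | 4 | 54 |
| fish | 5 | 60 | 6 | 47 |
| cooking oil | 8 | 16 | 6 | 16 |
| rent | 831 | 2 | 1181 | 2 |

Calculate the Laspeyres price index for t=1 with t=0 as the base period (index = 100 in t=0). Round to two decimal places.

134.43

Laspeyres price index uses base-period quantities as weights.
ΣP(t=1)·Q(t=0) = 4×113 + 4×85 + 4×54 + 6×60 + 6×16 + 1181×2 = 452 + 340 + 216 + 360 + 96 + 2362 = 3826
ΣP(t=0)·Q(t=0) = 3×113 + 3×85 + 3×54 + 5×60 + 8×16 + 831×2 = 339 + 255 + 162 + 300 + 128 + 1662 = 2846
Index = 3826 / 2846 × 100 = 134.4343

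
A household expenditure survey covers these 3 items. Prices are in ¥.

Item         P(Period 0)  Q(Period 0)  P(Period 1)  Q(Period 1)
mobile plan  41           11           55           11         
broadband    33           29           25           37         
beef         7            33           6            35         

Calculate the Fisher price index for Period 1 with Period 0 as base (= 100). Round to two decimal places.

91.99

Laspeyres component (base-period weights):
ΣP(Period 1)Q(Period 0) = 55×11 + 25×29 + 6×33 = 605 + 725 + 198 = 1528
ΣP(Period 0)Q(Period 0) = 41×11 + 33×29 + 7×33 = 451 + 957 + 231 = 1639
L = 1528 / 1639 × 100 = 93.2276
Paasche component (current-period weights):
ΣP(Period 1)Q(Period 1) = 55×11 + 25×37 + 6×35 = 605 + 925 + 210 = 1740
ΣP(Period 0)Q(Period 1) = 41×11 + 33×37 + 7×35 = 451 + 1221 + 245 = 1917
P = 1740 / 1917 × 100 = 90.7668
Fisher = √(L × P) = √(93.2276 × 90.7668) = 91.9890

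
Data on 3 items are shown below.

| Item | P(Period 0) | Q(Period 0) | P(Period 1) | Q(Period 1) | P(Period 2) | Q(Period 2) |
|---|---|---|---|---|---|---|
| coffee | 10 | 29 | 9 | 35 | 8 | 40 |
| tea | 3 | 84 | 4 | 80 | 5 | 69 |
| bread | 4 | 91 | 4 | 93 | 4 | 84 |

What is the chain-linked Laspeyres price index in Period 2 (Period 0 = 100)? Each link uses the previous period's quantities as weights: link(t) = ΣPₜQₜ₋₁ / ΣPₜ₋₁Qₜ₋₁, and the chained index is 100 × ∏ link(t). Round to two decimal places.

Link Period 0→Period 1:
ΣP(Period 1)Q(Period 0) = 9×29 + 4×84 + 4×91 = 261 + 336 + 364 = 961
ΣP(Period 0)Q(Period 0) = 10×29 + 3×84 + 4×91 = 290 + 252 + 364 = 906
link = 961/906 = 1.060706
Link Period 1→Period 2:
ΣP(Period 2)Q(Period 1) = 8×35 + 5×80 + 4×93 = 280 + 400 + 372 = 1052
ΣP(Period 1)Q(Period 1) = 9×35 + 4×80 + 4×93 = 315 + 320 + 372 = 1007
link = 1052/1007 = 1.044687
Chained index = 100 × 1.060706 × 1.044687 = 110.8106

110.81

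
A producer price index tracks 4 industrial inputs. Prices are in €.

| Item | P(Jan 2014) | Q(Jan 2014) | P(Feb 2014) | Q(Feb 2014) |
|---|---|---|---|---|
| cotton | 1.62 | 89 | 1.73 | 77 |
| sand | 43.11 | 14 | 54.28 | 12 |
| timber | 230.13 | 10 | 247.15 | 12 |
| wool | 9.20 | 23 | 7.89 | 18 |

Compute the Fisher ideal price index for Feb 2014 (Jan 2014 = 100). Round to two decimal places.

Laspeyres component (base-period weights):
ΣP(Feb 2014)Q(Jan 2014) = 1.73×89 + 54.28×14 + 247.15×10 + 7.89×23 = 153.97 + 759.92 + 2471.5 + 181.47 = 3566.86
ΣP(Jan 2014)Q(Jan 2014) = 1.62×89 + 43.11×14 + 230.13×10 + 9.20×23 = 144.18 + 603.54 + 2301.3 + 211.6 = 3260.62
L = 3566.86 / 3260.62 × 100 = 109.3921
Paasche component (current-period weights):
ΣP(Feb 2014)Q(Feb 2014) = 1.73×77 + 54.28×12 + 247.15×12 + 7.89×18 = 133.21 + 651.36 + 2965.8 + 142.02 = 3892.39
ΣP(Jan 2014)Q(Feb 2014) = 1.62×77 + 43.11×12 + 230.13×12 + 9.20×18 = 124.74 + 517.32 + 2761.56 + 165.6 = 3569.22
P = 3892.39 / 3569.22 × 100 = 109.0544
Fisher = √(L × P) = √(109.3921 × 109.0544) = 109.2231

109.22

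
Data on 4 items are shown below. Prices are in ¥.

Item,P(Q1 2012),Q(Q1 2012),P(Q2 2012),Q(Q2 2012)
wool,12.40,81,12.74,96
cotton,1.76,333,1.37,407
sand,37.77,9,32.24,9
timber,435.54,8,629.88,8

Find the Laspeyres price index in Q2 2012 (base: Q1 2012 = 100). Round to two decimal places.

Laspeyres price index uses base-period quantities as weights.
ΣP(Q2 2012)·Q(Q1 2012) = 12.74×81 + 1.37×333 + 32.24×9 + 629.88×8 = 1031.94 + 456.21 + 290.16 + 5039.04 = 6817.35
ΣP(Q1 2012)·Q(Q1 2012) = 12.40×81 + 1.76×333 + 37.77×9 + 435.54×8 = 1004.4 + 586.08 + 339.93 + 3484.32 = 5414.73
Index = 6817.35 / 5414.73 × 100 = 125.9038

125.90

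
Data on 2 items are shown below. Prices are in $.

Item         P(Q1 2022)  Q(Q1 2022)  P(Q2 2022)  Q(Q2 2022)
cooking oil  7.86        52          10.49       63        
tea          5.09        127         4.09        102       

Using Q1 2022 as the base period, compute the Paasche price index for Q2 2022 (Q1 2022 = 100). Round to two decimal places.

Paasche price index uses current-period quantities as weights.
ΣP(Q2 2022)·Q(Q2 2022) = 10.49×63 + 4.09×102 = 660.87 + 417.18 = 1078.05
ΣP(Q1 2022)·Q(Q2 2022) = 7.86×63 + 5.09×102 = 495.18 + 519.18 = 1014.36
Index = 1078.05 / 1014.36 × 100 = 106.2788

106.28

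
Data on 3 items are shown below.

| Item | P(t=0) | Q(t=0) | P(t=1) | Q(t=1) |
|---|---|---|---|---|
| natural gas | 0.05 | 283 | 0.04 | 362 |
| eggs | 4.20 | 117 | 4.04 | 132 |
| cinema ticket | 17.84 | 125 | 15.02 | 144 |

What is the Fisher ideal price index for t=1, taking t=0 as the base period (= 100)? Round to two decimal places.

86.31

Laspeyres component (base-period weights):
ΣP(t=1)Q(t=0) = 0.04×283 + 4.04×117 + 15.02×125 = 11.32 + 472.68 + 1877.5 = 2361.5
ΣP(t=0)Q(t=0) = 0.05×283 + 4.20×117 + 17.84×125 = 14.15 + 491.4 + 2230 = 2735.55
L = 2361.5 / 2735.55 × 100 = 86.3263
Paasche component (current-period weights):
ΣP(t=1)Q(t=1) = 0.04×362 + 4.04×132 + 15.02×144 = 14.48 + 533.28 + 2162.88 = 2710.64
ΣP(t=0)Q(t=1) = 0.05×362 + 4.20×132 + 17.84×144 = 18.1 + 554.4 + 2568.96 = 3141.46
P = 2710.64 / 3141.46 × 100 = 86.2860
Fisher = √(L × P) = √(86.3263 × 86.2860) = 86.3062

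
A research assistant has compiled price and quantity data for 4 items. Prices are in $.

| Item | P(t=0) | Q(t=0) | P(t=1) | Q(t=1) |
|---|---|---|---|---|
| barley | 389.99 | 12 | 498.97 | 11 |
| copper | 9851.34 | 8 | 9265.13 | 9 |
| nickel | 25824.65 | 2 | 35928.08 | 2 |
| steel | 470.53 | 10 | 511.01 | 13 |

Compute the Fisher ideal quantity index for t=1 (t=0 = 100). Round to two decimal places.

Laspeyres component (base-period weights):
ΣP(t=0)Q(t=1) = 389.99×11 + 9851.34×9 + 25824.65×2 + 470.53×13 = 4289.89 + 88662.06 + 51649.3 + 6116.89 = 150718.14
ΣP(t=0)Q(t=0) = 389.99×12 + 9851.34×8 + 25824.65×2 + 470.53×10 = 4679.88 + 78810.72 + 51649.3 + 4705.3 = 139845.2
L = 150718.14 / 139845.2 × 100 = 107.7750
Paasche component (current-period weights):
ΣP(t=1)Q(t=1) = 498.97×11 + 9265.13×9 + 35928.08×2 + 511.01×13 = 5488.67 + 83386.17 + 71856.16 + 6643.13 = 167374.13
ΣP(t=1)Q(t=0) = 498.97×12 + 9265.13×8 + 35928.08×2 + 511.01×10 = 5987.64 + 74121.04 + 71856.16 + 5110.1 = 157074.94
P = 167374.13 / 157074.94 × 100 = 106.5569
Fisher = √(L × P) = √(107.7750 × 106.5569) = 107.1642

107.16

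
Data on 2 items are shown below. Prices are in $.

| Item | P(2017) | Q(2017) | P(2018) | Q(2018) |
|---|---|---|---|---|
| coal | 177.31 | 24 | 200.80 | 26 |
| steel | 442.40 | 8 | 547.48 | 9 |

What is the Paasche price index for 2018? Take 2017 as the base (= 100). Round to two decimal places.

118.12

Paasche price index uses current-period quantities as weights.
ΣP(2018)·Q(2018) = 200.80×26 + 547.48×9 = 5220.8 + 4927.32 = 10148.12
ΣP(2017)·Q(2018) = 177.31×26 + 442.40×9 = 4610.06 + 3981.6 = 8591.66
Index = 10148.12 / 8591.66 × 100 = 118.1159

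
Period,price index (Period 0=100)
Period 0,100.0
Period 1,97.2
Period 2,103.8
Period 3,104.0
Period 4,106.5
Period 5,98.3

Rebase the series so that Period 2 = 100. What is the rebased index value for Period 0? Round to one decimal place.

96.3

Rebased(Period 0) = 100.0 / 103.8 × 100 = 96.3391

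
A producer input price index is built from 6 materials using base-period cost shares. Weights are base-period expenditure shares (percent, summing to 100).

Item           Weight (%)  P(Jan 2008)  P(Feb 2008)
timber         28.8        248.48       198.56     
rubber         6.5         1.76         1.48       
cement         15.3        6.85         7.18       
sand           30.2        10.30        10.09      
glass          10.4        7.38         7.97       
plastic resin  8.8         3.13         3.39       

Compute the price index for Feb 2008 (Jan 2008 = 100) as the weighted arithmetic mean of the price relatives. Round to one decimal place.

94.9

timber: 28.8 × (198.56/248.48) = 28.8 × 0.799099 = 23.0140
rubber: 6.5 × (1.48/1.76) = 6.5 × 0.840909 = 5.4659
cement: 15.3 × (7.18/6.85) = 15.3 × 1.048175 = 16.0371
sand: 30.2 × (10.09/10.30) = 30.2 × 0.979612 = 29.5843
glass: 10.4 × (7.97/7.38) = 10.4 × 1.079946 = 11.2314
plastic resin: 8.8 × (3.39/3.13) = 8.8 × 1.083067 = 9.5310
Index = Σ wᵢ·(p₁ᵢ/p₀ᵢ) = 23.0140 + 5.4659 + 16.0371 + 29.5843 + 11.2314 + 9.5310 = 94.8637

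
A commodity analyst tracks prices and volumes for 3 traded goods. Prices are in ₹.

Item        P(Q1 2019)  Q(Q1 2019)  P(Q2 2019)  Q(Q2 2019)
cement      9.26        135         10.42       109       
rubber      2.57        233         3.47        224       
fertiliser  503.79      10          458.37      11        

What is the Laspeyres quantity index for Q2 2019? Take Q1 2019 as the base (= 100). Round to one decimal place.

103.5

Laspeyres quantity index uses base-period prices as weights.
ΣP(Q1 2019)·Q(Q2 2019) = 9.26×109 + 2.57×224 + 503.79×11 = 1009.34 + 575.68 + 5541.69 = 7126.71
ΣP(Q1 2019)·Q(Q1 2019) = 9.26×135 + 2.57×233 + 503.79×10 = 1250.1 + 598.81 + 5037.9 = 6886.81
Index = 7126.71 / 6886.81 × 100 = 103.4835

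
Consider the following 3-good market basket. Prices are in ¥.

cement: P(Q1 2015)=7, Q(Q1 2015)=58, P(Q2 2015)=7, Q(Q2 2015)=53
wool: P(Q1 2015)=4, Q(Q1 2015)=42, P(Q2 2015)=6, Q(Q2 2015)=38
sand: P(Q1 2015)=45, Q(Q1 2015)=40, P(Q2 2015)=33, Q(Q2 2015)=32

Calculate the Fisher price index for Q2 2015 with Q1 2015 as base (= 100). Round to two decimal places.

Laspeyres component (base-period weights):
ΣP(Q2 2015)Q(Q1 2015) = 7×58 + 6×42 + 33×40 = 406 + 252 + 1320 = 1978
ΣP(Q1 2015)Q(Q1 2015) = 7×58 + 4×42 + 45×40 = 406 + 168 + 1800 = 2374
L = 1978 / 2374 × 100 = 83.3193
Paasche component (current-period weights):
ΣP(Q2 2015)Q(Q2 2015) = 7×53 + 6×38 + 33×32 = 371 + 228 + 1056 = 1655
ΣP(Q1 2015)Q(Q2 2015) = 7×53 + 4×38 + 45×32 = 371 + 152 + 1440 = 1963
P = 1655 / 1963 × 100 = 84.3097
Fisher = √(L × P) = √(83.3193 × 84.3097) = 83.8130

83.81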